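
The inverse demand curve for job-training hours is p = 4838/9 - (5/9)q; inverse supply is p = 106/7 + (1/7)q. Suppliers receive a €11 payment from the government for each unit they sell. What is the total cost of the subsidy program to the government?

Government cost = €8401.25

Pre-subsidy: 4838/9 - (5/9)q = 106/7 + (1/7)q gives q* = 748 and p* = 122.
With the subsidy, sellers receive ps = pb + 11 for each unit, where pb is the price buyers pay.
On the curves, pb = 4838/9 - (5/9)q and ps = 106/7 + (1/7)q; the wedge ps − pb = 11 gives 106/7 + (1/7)q − (4838/9 - (5/9)q) = 11, so q' = 763.75.
Then pb = 4838/9 − (5/9)·763.75 = 113.25 and ps = 106/7 + (1/7)·763.75 = 124.25.
Government outlay = subsidy × quantity = 11 × 763.75 = 8401.25.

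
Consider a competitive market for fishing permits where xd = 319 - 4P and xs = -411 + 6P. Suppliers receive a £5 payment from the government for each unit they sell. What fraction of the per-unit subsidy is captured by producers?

Producer share = 0.4

Pre-subsidy: 319 - 4P = -411 + 6P gives P* = 73, x* = 27.
With the subsidy, sellers receive Ps = Pb + 5 for each unit, where Pb is the price buyers pay.
Supply in terms of Pb becomes xs = -411 + 6(Pb + 5) = -381 + 6Pb. Setting this equal to demand: 319 - 4Pb = -381 + 6Pb, so Pb = 70.
Sellers receive Ps = 70 + 5 = 75; x' = 319 − 4·70 = 39.
Buyers' price falls by P* − Pb = 73 − 70 = 3; sellers' price rises by Ps − P* = 75 − 73 = 2.
So producers capture 2/5 = 0.4 of each unit of subsidy.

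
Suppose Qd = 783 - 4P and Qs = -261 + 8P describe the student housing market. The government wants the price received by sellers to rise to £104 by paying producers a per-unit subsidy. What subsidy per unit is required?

Required subsidy s = £51 per unit

At a seller price of 104, quantity supplied is -261 + 8·104 = 571.
Buyers absorb 571 only when they pay Pb with 783 − 4·Pb = 571, i.e. Pb = 53.
s = Ps − Pb = 104 − 53 = 51.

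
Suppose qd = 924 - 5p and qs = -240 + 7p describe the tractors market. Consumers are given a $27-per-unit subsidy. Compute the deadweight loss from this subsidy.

Deadweight loss = $1063.125

Pre-subsidy: 924 - 5p = -240 + 7p gives p* = 97, q* = 439.
With the rebate, buyers effectively pay pb = ps − 27, where ps is the price sellers receive.
Demand in terms of ps becomes qd = 924 − 5(ps − 27) = 1059 - 5ps. Setting this equal to supply: 1059 - 5ps = -240 + 7ps, so ps = 108.25.
Buyers pay pb = 108.25 − 27 = 81.25; q' = -240 + 7·108.25 = 517.75.
The subsidy expands output by 517.75 − 439 = 78.75 past the efficient level; on those units the gap between marginal cost and willingness to pay runs from 0 up to 27.
DWL = ½ × 27 × 78.75 = 1063.125.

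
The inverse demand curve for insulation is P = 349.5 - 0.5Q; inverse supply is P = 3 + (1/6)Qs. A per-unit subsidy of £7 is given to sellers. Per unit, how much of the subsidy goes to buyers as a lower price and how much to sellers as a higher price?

Buyers gain £5.25 per unit; sellers gain £1.75 per unit

Pre-subsidy: 349.5 - 0.5Q = 3 + (1/6)Q gives Q* = 519.75 and P* = 89.625.
With the subsidy, sellers receive Ps = Pb + 7 for each unit, where Pb is the price buyers pay.
On the curves, Pb = 349.5 - 0.5Q and Ps = 3 + (1/6)Q; the wedge Ps − Pb = 7 gives 3 + (1/6)Q − (349.5 - 0.5Q) = 7, so Q' = 530.25.
Then Pb = 349.5 − 0.5·530.25 = 84.375 and Ps = 3 + (1/6)·530.25 = 91.375.
Buyers' price falls by P* − Pb = 89.625 − 84.375 = 5.25; sellers' price rises by Ps − P* = 91.375 − 89.625 = 1.75.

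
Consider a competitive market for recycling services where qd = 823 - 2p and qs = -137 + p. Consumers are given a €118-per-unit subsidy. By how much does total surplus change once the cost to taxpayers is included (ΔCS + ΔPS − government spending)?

Net change in total surplus = -13924/3

Pre-subsidy: 823 - 2p = -137 + p gives p* = 320, q* = 183.
With the rebate, buyers effectively pay pb = ps − 118, where ps is the price sellers receive.
Demand in terms of ps becomes qd = 823 − 2(ps − 118) = 1059 - 2ps. Setting this equal to supply: 1059 - 2ps = -137 + ps, so ps = 1196/3.
Buyers pay pb = 1196/3 − 118 = 842/3; q' = -137 + 1·(1196/3) = 785/3.
ΔCS = ½(183 + 785/3)(320 − 842/3) = 78706/9; ΔPS = ½(183 + 785/3)(1196/3 − 320) = 157412/9.
Government spending = 118 × 785/3 = 92630/3.
Net change = 78706/9 + 157412/9 − 92630/3 = -13924/3. The loss equals the DWL triangle ½·118·236/3.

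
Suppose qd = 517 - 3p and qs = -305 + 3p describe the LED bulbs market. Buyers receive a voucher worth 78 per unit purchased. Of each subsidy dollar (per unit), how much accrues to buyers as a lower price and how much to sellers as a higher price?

Pre-subsidy: 517 - 3p = -305 + 3p gives p* = 137, q* = 106.
With the rebate, buyers effectively pay pb = ps − 78, where ps is the price sellers receive.
Demand in terms of ps becomes qd = 517 − 3(ps − 78) = 751 - 3ps. Setting this equal to supply: 751 - 3ps = -305 + 3ps, so ps = 176.
Buyers pay pb = 176 − 78 = 98; q' = -305 + 3·176 = 223.
Buyers' price falls by p* − pb = 137 − 98 = 39; sellers' price rises by ps − p* = 176 − 137 = 39.

Buyers gain 39 per unit; sellers gain 39 per unit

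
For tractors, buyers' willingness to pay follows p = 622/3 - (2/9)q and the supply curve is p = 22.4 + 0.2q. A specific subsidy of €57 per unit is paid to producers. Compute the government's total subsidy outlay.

Pre-subsidy: 622/3 - (2/9)q = 22.4 + 0.2q gives q* = 438 and p* = 110.
With the subsidy, sellers receive ps = pb + 57 for each unit, where pb is the price buyers pay.
On the curves, pb = 622/3 - (2/9)q and ps = 22.4 + 0.2q; the wedge ps − pb = 57 gives 22.4 + 0.2q − (622/3 - (2/9)q) = 57, so q' = 573.
Then pb = 622/3 − (2/9)·573 = 80 and ps = 22.4 + 0.2·573 = 137.
Government outlay = subsidy × quantity = 57 × 573 = 32661.

Government cost = €32661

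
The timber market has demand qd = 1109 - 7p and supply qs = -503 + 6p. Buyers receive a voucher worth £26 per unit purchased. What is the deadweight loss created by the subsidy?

Deadweight loss = £1092

Pre-subsidy: 1109 - 7p = -503 + 6p gives p* = 124, q* = 241.
With the rebate, buyers effectively pay pb = ps − 26, where ps is the price sellers receive.
Demand in terms of ps becomes qd = 1109 − 7(ps − 26) = 1291 - 7ps. Setting this equal to supply: 1291 - 7ps = -503 + 6ps, so ps = 138.
Buyers pay pb = 138 − 26 = 112; q' = -503 + 6·138 = 325.
The subsidy expands output by 325 − 241 = 84 past the efficient level; on those units the gap between marginal cost and willingness to pay runs from 0 up to 26.
DWL = ½ × 26 × 84 = 1092.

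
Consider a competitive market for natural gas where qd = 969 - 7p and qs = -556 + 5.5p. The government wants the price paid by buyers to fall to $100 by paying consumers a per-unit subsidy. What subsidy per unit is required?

Required subsidy s = $50 per unit

At a buyer price of 100, quantity demanded is 969 − 7·100 = 269.
Sellers supply 269 only when they receive ps with -556 + 5.5·ps = 269, i.e. ps = 150.
s = ps − pb = 150 − 100 = 50.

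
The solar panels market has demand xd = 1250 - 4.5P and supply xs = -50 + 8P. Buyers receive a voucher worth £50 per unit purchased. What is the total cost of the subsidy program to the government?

Government cost = £46300

Pre-subsidy: 1250 - 4.5P = -50 + 8P gives P* = 104, x* = 782.
With the rebate, buyers effectively pay Pb = Ps − 50, where Ps is the price sellers receive.
Demand in terms of Ps becomes xd = 1250 − 4.5(Ps − 50) = 1475 - 4.5Ps. Setting this equal to supply: 1475 - 4.5Ps = -50 + 8Ps, so Ps = 122.
Buyers pay Pb = 122 − 50 = 72; x' = -50 + 8·122 = 926.
Government outlay = subsidy × quantity = 50 × 926 = 46300.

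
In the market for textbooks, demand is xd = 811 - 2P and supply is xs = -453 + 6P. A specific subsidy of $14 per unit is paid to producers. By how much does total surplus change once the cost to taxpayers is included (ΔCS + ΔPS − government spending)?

Pre-subsidy: 811 - 2P = -453 + 6P gives P* = 158, x* = 495.
With the subsidy, sellers receive Ps = Pb + 14 for each unit, where Pb is the price buyers pay.
Supply in terms of Pb becomes xs = -453 + 6(Pb + 14) = -369 + 6Pb. Setting this equal to demand: 811 - 2Pb = -369 + 6Pb, so Pb = 147.5.
Sellers receive Ps = 147.5 + 14 = 161.5; x' = 811 − 2·147.5 = 516.
ΔCS = ½(495 + 516)(158 − 147.5) = 5307.75; ΔPS = ½(495 + 516)(161.5 − 158) = 1769.25.
Government spending = 14 × 516 = 7224.
Net change = 5307.75 + 1769.25 − 7224 = -147. The loss equals the DWL triangle ½·14·21.

Net change in total surplus = -$147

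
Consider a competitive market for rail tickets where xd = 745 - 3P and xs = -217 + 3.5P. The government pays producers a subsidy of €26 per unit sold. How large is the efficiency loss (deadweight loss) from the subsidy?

Pre-subsidy: 745 - 3P = -217 + 3.5P gives P* = 148, x* = 301.
With the subsidy, sellers receive Ps = Pb + 26 for each unit, where Pb is the price buyers pay.
Supply in terms of Pb becomes xs = -217 + 3.5(Pb + 26) = -126 + 3.5Pb. Setting this equal to demand: 745 - 3Pb = -126 + 3.5Pb, so Pb = 134.
Sellers receive Ps = 134 + 26 = 160; x' = 745 − 3·134 = 343.
The subsidy expands output by 343 − 301 = 42 past the efficient level; on those units the gap between marginal cost and willingness to pay runs from 0 up to 26.
DWL = ½ × 26 × 42 = 546.

Deadweight loss = €546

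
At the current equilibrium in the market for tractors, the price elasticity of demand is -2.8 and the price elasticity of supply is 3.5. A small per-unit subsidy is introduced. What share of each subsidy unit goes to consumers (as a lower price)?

For a small subsidy around the equilibrium, the benefit split depends on the relative slopes, which at a point are proportional to the elasticities.
Buyer share = εs/(εs + |εd|) = 3.5/(3.5 + 2.8) = 5/9; seller share = |εd|/(εs + |εd|) = 4/9.

Consumer share = 5/9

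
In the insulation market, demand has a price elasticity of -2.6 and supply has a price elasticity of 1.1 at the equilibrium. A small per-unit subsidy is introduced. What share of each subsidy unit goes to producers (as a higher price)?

For a small subsidy around the equilibrium, the benefit split depends on the relative slopes, which at a point are proportional to the elasticities.
Buyer share = εs/(εs + |εd|) = 1.1/(1.1 + 2.6) = 11/37; seller share = |εd|/(εs + |εd|) = 26/37.
So producers capture 26/37 of the subsidy.

Producer share = 26/37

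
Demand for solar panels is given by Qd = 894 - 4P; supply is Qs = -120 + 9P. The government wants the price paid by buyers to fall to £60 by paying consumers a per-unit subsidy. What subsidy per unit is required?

Required subsidy s = £26 per unit

At a buyer price of 60, quantity demanded is 894 − 4·60 = 654.
Sellers supply 654 only when they receive Ps with -120 + 9·Ps = 654, i.e. Ps = 86.
s = Ps − Pb = 86 − 60 = 26.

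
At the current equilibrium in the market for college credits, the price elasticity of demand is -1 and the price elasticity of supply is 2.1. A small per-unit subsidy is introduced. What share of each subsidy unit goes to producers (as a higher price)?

For a small subsidy around the equilibrium, the benefit split depends on the relative slopes, which at a point are proportional to the elasticities.
Buyer share = εs/(εs + |εd|) = 2.1/(2.1 + 1) = 21/31; seller share = |εd|/(εs + |εd|) = 10/31.
So producers capture 10/31 of the subsidy.

Producer share = 10/31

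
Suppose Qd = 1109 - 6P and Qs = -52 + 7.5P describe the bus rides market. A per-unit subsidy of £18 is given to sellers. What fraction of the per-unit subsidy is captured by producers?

Pre-subsidy: 1109 - 6P = -52 + 7.5P gives P* = 86, Q* = 593.
With the subsidy, sellers receive Ps = Pb + 18 for each unit, where Pb is the price buyers pay.
Supply in terms of Pb becomes Qs = -52 + 7.5(Pb + 18) = 83 + 7.5Pb. Setting this equal to demand: 1109 - 6Pb = 83 + 7.5Pb, so Pb = 76.
Sellers receive Ps = 76 + 18 = 94; Q' = 1109 − 6·76 = 653.
Buyers' price falls by P* − Pb = 86 − 76 = 10; sellers' price rises by Ps − P* = 94 − 86 = 8.
So producers capture 8/18 = 4/9 of each unit of subsidy.

Producer share = 4/9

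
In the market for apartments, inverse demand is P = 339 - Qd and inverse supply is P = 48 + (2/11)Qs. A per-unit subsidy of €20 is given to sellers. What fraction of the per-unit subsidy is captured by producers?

Pre-subsidy: 339 - Q = 48 + (2/11)Q gives Q* = 3201/13 and P* = 1206/13.
With the subsidy, sellers receive Ps = Pb + 20 for each unit, where Pb is the price buyers pay.
On the curves, Pb = 339 - Q and Ps = 48 + (2/11)Q; the wedge Ps − Pb = 20 gives 48 + (2/11)Q − (339 - Q) = 20, so Q' = 3421/13.
Then Pb = 339 − 1·(3421/13) = 986/13 and Ps = 48 + (2/11)·(3421/13) = 1246/13.
Buyers' price falls by P* − Pb = 1206/13 − 986/13 = 220/13; sellers' price rises by Ps − P* = 1246/13 − 1206/13 = 40/13.
So producers capture (40/13)/20 = 2/13 of each unit of subsidy.

Producer share = 2/13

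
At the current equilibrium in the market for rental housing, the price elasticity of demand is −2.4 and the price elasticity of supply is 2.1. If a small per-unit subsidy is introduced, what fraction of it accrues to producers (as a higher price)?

Producer share = 8/15

For a small subsidy around the equilibrium, the benefit split depends on the relative slopes, which at a point are proportional to the elasticities.
Buyer share = εs/(εs + |εd|) = 2.1/(2.1 + 2.4) = 7/15; seller share = |εd|/(εs + |εd|) = 8/15.
So producers capture 8/15 of the subsidy.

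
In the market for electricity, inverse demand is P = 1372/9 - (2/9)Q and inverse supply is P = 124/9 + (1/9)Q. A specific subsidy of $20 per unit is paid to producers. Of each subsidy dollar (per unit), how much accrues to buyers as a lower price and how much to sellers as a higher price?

Pre-subsidy: 1372/9 - (2/9)Q = 124/9 + (1/9)Q gives Q* = 416 and P* = 60.
With the subsidy, sellers receive Ps = Pb + 20 for each unit, where Pb is the price buyers pay.
On the curves, Pb = 1372/9 - (2/9)Q and Ps = 124/9 + (1/9)Q; the wedge Ps − Pb = 20 gives 124/9 + (1/9)Q − (1372/9 - (2/9)Q) = 20, so Q' = 476.
Then Pb = 1372/9 − (2/9)·476 = 140/3 and Ps = 124/9 + (1/9)·476 = 200/3.
Buyers' price falls by P* − Pb = 60 − 140/3 = 40/3; sellers' price rises by Ps − P* = 200/3 − 60 = 20/3.

Buyers gain 40/3 per unit; sellers gain 20/3 per unit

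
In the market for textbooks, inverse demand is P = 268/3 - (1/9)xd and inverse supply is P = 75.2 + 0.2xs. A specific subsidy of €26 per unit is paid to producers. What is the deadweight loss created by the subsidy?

Deadweight loss = 7605/7

Pre-subsidy: 268/3 - (1/9)x = 75.2 + 0.2x gives x* = 318/7 and P* = 590/7.
With the subsidy, sellers receive Ps = Pb + 26 for each unit, where Pb is the price buyers pay.
On the curves, Pb = 268/3 - (1/9)x and Ps = 75.2 + 0.2x; the wedge Ps − Pb = 26 gives 75.2 + 0.2x − (268/3 - (1/9)x) = 26, so x' = 129.
Then Pb = 268/3 − (1/9)·129 = 75 and Ps = 75.2 + 0.2·129 = 101.
The subsidy expands output by 129 − 318/7 = 585/7 past the efficient level; on those units the gap between marginal cost and willingness to pay runs from 0 up to 26.
DWL = ½ × 26 × 585/7 = 7605/7.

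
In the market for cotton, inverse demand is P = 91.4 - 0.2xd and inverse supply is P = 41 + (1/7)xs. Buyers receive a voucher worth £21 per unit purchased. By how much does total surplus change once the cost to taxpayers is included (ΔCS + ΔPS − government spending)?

Net change in total surplus = -£643.125

Pre-subsidy: 91.4 - 0.2x = 41 + (1/7)x gives x* = 147 and P* = 62.
With the rebate, buyers effectively pay Pb = Ps − 21, where Ps is the price sellers receive.
On the curves, Pb = 91.4 - 0.2x and Ps = 41 + (1/7)x; the wedge Ps − Pb = 21 gives 41 + (1/7)x − (91.4 - 0.2x) = 21, so x' = 208.25.
Then Pb = 91.4 − 0.2·208.25 = 49.75 and Ps = 41 + (1/7)·208.25 = 70.75.
ΔCS = ½(147 + 208.25)(62 − 49.75) = 2175.90625; ΔPS = ½(147 + 208.25)(70.75 − 62) = 1554.21875.
Government spending = 21 × 208.25 = 4373.25.
Net change = 2175.90625 + 1554.21875 − 4373.25 = -643.125. The loss equals the DWL triangle ½·21·61.25.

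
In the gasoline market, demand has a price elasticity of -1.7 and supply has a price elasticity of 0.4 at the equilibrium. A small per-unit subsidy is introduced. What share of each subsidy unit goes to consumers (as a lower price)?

For a small subsidy around the equilibrium, the benefit split depends on the relative slopes, which at a point are proportional to the elasticities.
Buyer share = εs/(εs + |εd|) = 0.4/(0.4 + 1.7) = 4/21; seller share = |εd|/(εs + |εd|) = 17/21.

Consumer share = 4/21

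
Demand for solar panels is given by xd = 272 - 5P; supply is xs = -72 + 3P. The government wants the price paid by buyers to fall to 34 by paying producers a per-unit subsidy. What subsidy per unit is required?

At a buyer price of 34, quantity demanded is 272 − 5·34 = 102.
Sellers supply 102 only when they receive Ps with -72 + 3·Ps = 102, i.e. Ps = 58.
s = Ps − Pb = 58 − 34 = 24.

Required subsidy s = 24 per unit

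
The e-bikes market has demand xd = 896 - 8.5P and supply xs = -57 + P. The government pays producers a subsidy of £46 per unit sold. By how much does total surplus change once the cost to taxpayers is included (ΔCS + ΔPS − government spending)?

Net change in total surplus = -17986/19

Pre-subsidy: 896 - 8.5P = -57 + P gives P* = 1906/19, x* = 823/19.
With the subsidy, sellers receive Ps = Pb + 46 for each unit, where Pb is the price buyers pay.
Supply in terms of Pb becomes xs = -57 + 1(Pb + 46) = -11 + Pb. Setting this equal to demand: 896 - 8.5Pb = -11 + Pb, so Pb = 1814/19.
Sellers receive Ps = 1814/19 + 46 = 2688/19; x' = 896 − 8.5·(1814/19) = 1605/19.
ΔCS = ½(823/19 + 1605/19)(1906/19 − 1814/19) = 111688/361; ΔPS = ½(823/19 + 1605/19)(2688/19 − 1906/19) = 949348/361.
Government spending = 46 × 1605/19 = 73830/19.
Net change = 111688/361 + 949348/361 − 73830/19 = -17986/19. The loss equals the DWL triangle ½·46·782/19.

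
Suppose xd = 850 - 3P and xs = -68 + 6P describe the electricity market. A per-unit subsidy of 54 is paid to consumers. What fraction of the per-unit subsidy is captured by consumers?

Consumer share = 2/3

Pre-subsidy: 850 - 3P = -68 + 6P gives P* = 102, x* = 544.
With the rebate, buyers effectively pay Pb = Ps − 54, where Ps is the price sellers receive.
Demand in terms of Ps becomes xd = 850 − 3(Ps − 54) = 1012 - 3Ps. Setting this equal to supply: 1012 - 3Ps = -68 + 6Ps, so Ps = 120.
Buyers pay Pb = 120 − 54 = 66; x' = -68 + 6·120 = 652.
Buyers' price falls by P* − Pb = 102 − 66 = 36; sellers' price rises by Ps − P* = 120 − 102 = 18.
So consumers capture 36/54 = 2/3 of each unit of subsidy.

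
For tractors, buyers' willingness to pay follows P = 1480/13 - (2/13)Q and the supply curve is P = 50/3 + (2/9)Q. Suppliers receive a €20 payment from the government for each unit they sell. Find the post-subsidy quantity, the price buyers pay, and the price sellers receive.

Q' = 6855/22; buyers pay 725/11; sellers receive 945/11

Pre-subsidy: 1480/13 - (2/13)Q = 50/3 + (2/9)Q gives Q* = 5685/22 and P* = 815/11.
With the subsidy, sellers receive Ps = Pb + 20 for each unit, where Pb is the price buyers pay.
On the curves, Pb = 1480/13 - (2/13)Q and Ps = 50/3 + (2/9)Q; the wedge Ps − Pb = 20 gives 50/3 + (2/9)Q − (1480/13 - (2/13)Q) = 20, so Q' = 6855/22.
Then Pb = 1480/13 − (2/13)·(6855/22) = 725/11 and Ps = 50/3 + (2/9)·(6855/22) = 945/11.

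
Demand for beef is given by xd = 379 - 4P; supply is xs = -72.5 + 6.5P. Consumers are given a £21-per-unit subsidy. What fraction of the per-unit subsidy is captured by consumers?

Consumer share = 13/21

Pre-subsidy: 379 - 4P = -72.5 + 6.5P gives P* = 43, x* = 207.
With the rebate, buyers effectively pay Pb = Ps − 21, where Ps is the price sellers receive.
Demand in terms of Ps becomes xd = 379 − 4(Ps − 21) = 463 - 4Ps. Setting this equal to supply: 463 - 4Ps = -72.5 + 6.5Ps, so Ps = 51.
Buyers pay Pb = 51 − 21 = 30; x' = -72.5 + 6.5·51 = 259.
Buyers' price falls by P* − Pb = 43 − 30 = 13; sellers' price rises by Ps − P* = 51 − 43 = 8.
So consumers capture 13/21 = 13/21 of each unit of subsidy.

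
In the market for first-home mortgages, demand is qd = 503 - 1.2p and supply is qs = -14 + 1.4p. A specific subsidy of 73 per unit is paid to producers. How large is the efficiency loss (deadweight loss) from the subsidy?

Deadweight loss = 111909/65

Pre-subsidy: 503 - 1.2p = -14 + 1.4p gives p* = 2585/13, q* = 3437/13.
With the subsidy, sellers receive ps = pb + 73 for each unit, where pb is the price buyers pay.
Supply in terms of pb becomes qs = -14 + 1.4(pb + 73) = 88.2 + 1.4pb. Setting this equal to demand: 503 - 1.2pb = 88.2 + 1.4pb, so pb = 2074/13.
Sellers receive ps = 2074/13 + 73 = 3023/13; q' = 503 − 1.2·(2074/13) = 20251/65.
The subsidy expands output by 20251/65 − 3437/13 = 3066/65 past the efficient level; on those units the gap between marginal cost and willingness to pay runs from 0 up to 73.
DWL = ½ × 73 × 3066/65 = 111909/65.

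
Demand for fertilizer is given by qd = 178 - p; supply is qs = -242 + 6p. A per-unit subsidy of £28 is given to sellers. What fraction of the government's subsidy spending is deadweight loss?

DWL / government spending = 6/71

Pre-subsidy: 178 - p = -242 + 6p gives p* = 60, q* = 118.
With the subsidy, sellers receive ps = pb + 28 for each unit, where pb is the price buyers pay.
Supply in terms of pb becomes qs = -242 + 6(pb + 28) = -74 + 6pb. Setting this equal to demand: 178 - pb = -74 + 6pb, so pb = 36.
Sellers receive ps = 36 + 28 = 64; q' = 178 − 1·36 = 142.
ΔCS = ½(118 + 142)(60 − 36) = 3120; ΔPS = ½(118 + 142)(64 − 60) = 520.
Government spending = 28 × 142 = 3976.
DWL = ½ × 28 × (142 − 118) = 336; fraction = 336 / 3976 = 6/71.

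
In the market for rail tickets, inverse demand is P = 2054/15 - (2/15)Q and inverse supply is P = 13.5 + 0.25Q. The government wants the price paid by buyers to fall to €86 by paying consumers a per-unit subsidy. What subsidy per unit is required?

At a buyer price of 86, quantity demanded is 1027 − 7.5·86 = 382.
Sellers supply 382 only when they receive Ps = 13.5 + 0.25·382 = 109.
s = Ps − Pb = 109 − 86 = 23.

Required subsidy s = €23 per unit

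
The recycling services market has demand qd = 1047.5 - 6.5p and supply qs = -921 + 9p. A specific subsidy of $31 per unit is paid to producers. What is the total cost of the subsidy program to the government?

Pre-subsidy: 1047.5 - 6.5p = -921 + 9p gives p* = 127, q* = 222.
With the subsidy, sellers receive ps = pb + 31 for each unit, where pb is the price buyers pay.
Supply in terms of pb becomes qs = -921 + 9(pb + 31) = -642 + 9pb. Setting this equal to demand: 1047.5 - 6.5pb = -642 + 9pb, so pb = 109.
Sellers receive ps = 109 + 31 = 140; q' = 1047.5 − 6.5·109 = 339.
Government outlay = subsidy × quantity = 31 × 339 = 10509.

Government cost = $10509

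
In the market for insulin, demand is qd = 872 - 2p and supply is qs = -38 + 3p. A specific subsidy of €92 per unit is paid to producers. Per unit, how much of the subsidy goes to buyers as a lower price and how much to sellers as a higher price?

Buyers gain €55.2 per unit; sellers gain €36.8 per unit

Pre-subsidy: 872 - 2p = -38 + 3p gives p* = 182, q* = 508.
With the subsidy, sellers receive ps = pb + 92 for each unit, where pb is the price buyers pay.
Supply in terms of pb becomes qs = -38 + 3(pb + 92) = 238 + 3pb. Setting this equal to demand: 872 - 2pb = 238 + 3pb, so pb = 126.8.
Sellers receive ps = 126.8 + 92 = 218.8; q' = 872 − 2·126.8 = 618.4.
Buyers' price falls by p* − pb = 182 − 126.8 = 55.2; sellers' price rises by ps − p* = 218.8 − 182 = 36.8.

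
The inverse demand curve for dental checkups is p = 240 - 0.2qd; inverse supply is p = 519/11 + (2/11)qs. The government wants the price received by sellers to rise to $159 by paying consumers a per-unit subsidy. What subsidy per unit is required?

At a seller price of 159, quantity supplied is -259.5 + 5.5·159 = 615.
Buyers absorb 615 only when they pay pb = 240 − 0.2·615 = 117.
s = ps − pb = 159 − 117 = 42.

Required subsidy s = $42 per unit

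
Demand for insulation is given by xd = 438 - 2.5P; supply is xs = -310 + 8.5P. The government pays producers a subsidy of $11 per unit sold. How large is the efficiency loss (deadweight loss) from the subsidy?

Deadweight loss = $116.875

Pre-subsidy: 438 - 2.5P = -310 + 8.5P gives P* = 68, x* = 268.
With the subsidy, sellers receive Ps = Pb + 11 for each unit, where Pb is the price buyers pay.
Supply in terms of Pb becomes xs = -310 + 8.5(Pb + 11) = -216.5 + 8.5Pb. Setting this equal to demand: 438 - 2.5Pb = -216.5 + 8.5Pb, so Pb = 59.5.
Sellers receive Ps = 59.5 + 11 = 70.5; x' = 438 − 2.5·59.5 = 289.25.
The subsidy expands output by 289.25 − 268 = 21.25 past the efficient level; on those units the gap between marginal cost and willingness to pay runs from 0 up to 11.
DWL = ½ × 11 × 21.25 = 116.875.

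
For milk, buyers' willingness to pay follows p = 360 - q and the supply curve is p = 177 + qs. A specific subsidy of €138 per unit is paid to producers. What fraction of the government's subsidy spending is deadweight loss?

Pre-subsidy: 360 - q = 177 + q gives q* = 91.5 and p* = 268.5.
With the subsidy, sellers receive ps = pb + 138 for each unit, where pb is the price buyers pay.
On the curves, pb = 360 - q and ps = 177 + q; the wedge ps − pb = 138 gives 177 + q − (360 - q) = 138, so q' = 160.5.
Then pb = 360 − 1·160.5 = 199.5 and ps = 177 + 1·160.5 = 337.5.
ΔCS = ½(91.5 + 160.5)(268.5 − 199.5) = 8694; ΔPS = ½(91.5 + 160.5)(337.5 − 268.5) = 8694.
Government spending = 138 × 160.5 = 22149.
DWL = ½ × 138 × (160.5 − 91.5) = 4761; fraction = 4761 / 22149 = 23/107.

DWL / government spending = 23/107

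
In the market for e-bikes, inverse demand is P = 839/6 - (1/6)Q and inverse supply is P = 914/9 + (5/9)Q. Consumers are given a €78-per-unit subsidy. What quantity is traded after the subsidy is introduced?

Q' = 161

Pre-subsidy: 839/6 - (1/6)Q = 914/9 + (5/9)Q gives Q* = 53 and P* = 131.
With the rebate, buyers effectively pay Pb = Ps − 78, where Ps is the price sellers receive.
On the curves, Pb = 839/6 - (1/6)Q and Ps = 914/9 + (5/9)Q; the wedge Ps − Pb = 78 gives 914/9 + (5/9)Q − (839/6 - (1/6)Q) = 78, so Q' = 161.
Then Pb = 839/6 − (1/6)·161 = 113 and Ps = 914/9 + (5/9)·161 = 191.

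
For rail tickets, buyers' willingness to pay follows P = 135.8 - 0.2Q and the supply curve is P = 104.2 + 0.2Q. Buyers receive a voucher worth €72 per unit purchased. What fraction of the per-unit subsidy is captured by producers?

Producer share = 0.5

Pre-subsidy: 135.8 - 0.2Q = 104.2 + 0.2Q gives Q* = 79 and P* = 120.
With the rebate, buyers effectively pay Pb = Ps − 72, where Ps is the price sellers receive.
On the curves, Pb = 135.8 - 0.2Q and Ps = 104.2 + 0.2Q; the wedge Ps − Pb = 72 gives 104.2 + 0.2Q − (135.8 - 0.2Q) = 72, so Q' = 259.
Then Pb = 135.8 − 0.2·259 = 84 and Ps = 104.2 + 0.2·259 = 156.
Buyers' price falls by P* − Pb = 120 − 84 = 36; sellers' price rises by Ps − P* = 156 − 120 = 36.
So producers capture 36/72 = 0.5 of each unit of subsidy.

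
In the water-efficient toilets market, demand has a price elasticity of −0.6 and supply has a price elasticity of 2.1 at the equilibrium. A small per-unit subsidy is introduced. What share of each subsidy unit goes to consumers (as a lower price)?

Consumer share = 7/9

For a small subsidy around the equilibrium, the benefit split depends on the relative slopes, which at a point are proportional to the elasticities.
Buyer share = εs/(εs + |εd|) = 2.1/(2.1 + 0.6) = 7/9; seller share = |εd|/(εs + |εd|) = 2/9.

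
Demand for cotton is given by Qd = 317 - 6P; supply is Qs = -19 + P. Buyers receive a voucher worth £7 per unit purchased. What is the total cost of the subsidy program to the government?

Pre-subsidy: 317 - 6P = -19 + P gives P* = 48, Q* = 29.
With the rebate, buyers effectively pay Pb = Ps − 7, where Ps is the price sellers receive.
Demand in terms of Ps becomes Qd = 317 − 6(Ps − 7) = 359 - 6Ps. Setting this equal to supply: 359 - 6Ps = -19 + Ps, so Ps = 54.
Buyers pay Pb = 54 − 7 = 47; Q' = -19 + 1·54 = 35.
Government outlay = subsidy × quantity = 7 × 35 = 245.

Government cost = £245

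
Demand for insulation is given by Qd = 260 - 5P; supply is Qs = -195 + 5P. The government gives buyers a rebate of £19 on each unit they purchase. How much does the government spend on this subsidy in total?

Government cost = £1520

Pre-subsidy: 260 - 5P = -195 + 5P gives P* = 45.5, Q* = 32.5.
With the rebate, buyers effectively pay Pb = Ps − 19, where Ps is the price sellers receive.
Demand in terms of Ps becomes Qd = 260 − 5(Ps − 19) = 355 - 5Ps. Setting this equal to supply: 355 - 5Ps = -195 + 5Ps, so Ps = 55.
Buyers pay Pb = 55 − 19 = 36; Q' = -195 + 5·55 = 80.
Government outlay = subsidy × quantity = 19 × 80 = 1520.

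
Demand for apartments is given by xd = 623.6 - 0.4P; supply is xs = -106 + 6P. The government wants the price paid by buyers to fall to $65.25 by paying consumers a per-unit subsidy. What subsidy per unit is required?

At a buyer price of 65.25, quantity demanded is 623.6 − 0.4·65.25 = 597.5.
Sellers supply 597.5 only when they receive Ps with -106 + 6·Ps = 597.5, i.e. Ps = 117.25.
s = Ps − Pb = 117.25 − 65.25 = 52.

Required subsidy s = $52 per unit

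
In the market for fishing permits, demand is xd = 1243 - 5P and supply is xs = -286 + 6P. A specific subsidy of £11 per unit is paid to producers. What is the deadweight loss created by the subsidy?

Pre-subsidy: 1243 - 5P = -286 + 6P gives P* = 139, x* = 548.
With the subsidy, sellers receive Ps = Pb + 11 for each unit, where Pb is the price buyers pay.
Supply in terms of Pb becomes xs = -286 + 6(Pb + 11) = -220 + 6Pb. Setting this equal to demand: 1243 - 5Pb = -220 + 6Pb, so Pb = 133.
Sellers receive Ps = 133 + 11 = 144; x' = 1243 − 5·133 = 578.
The subsidy expands output by 578 − 548 = 30 past the efficient level; on those units the gap between marginal cost and willingness to pay runs from 0 up to 11.
DWL = ½ × 11 × 30 = 165.

Deadweight loss = £165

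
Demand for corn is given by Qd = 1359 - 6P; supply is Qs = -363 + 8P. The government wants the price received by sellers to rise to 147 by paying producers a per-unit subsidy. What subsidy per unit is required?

Required subsidy s = 56 per unit

At a seller price of 147, quantity supplied is -363 + 8·147 = 813.
Buyers absorb 813 only when they pay Pb with 1359 − 6·Pb = 813, i.e. Pb = 91.
s = Ps − Pb = 147 − 91 = 56.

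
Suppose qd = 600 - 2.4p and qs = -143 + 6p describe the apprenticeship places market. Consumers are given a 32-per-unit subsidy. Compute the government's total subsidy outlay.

Government cost = 99136/7

Pre-subsidy: 600 - 2.4p = -143 + 6p gives p* = 3715/42, q* = 2714/7.
With the rebate, buyers effectively pay pb = ps − 32, where ps is the price sellers receive.
Demand in terms of ps becomes qd = 600 − 2.4(ps − 32) = 676.8 - 2.4ps. Setting this equal to supply: 676.8 - 2.4ps = -143 + 6ps, so ps = 4099/42.
Buyers pay pb = 4099/42 − 32 = 2755/42; q' = -143 + 6·(4099/42) = 3098/7.
Government outlay = subsidy × quantity = 32 × 3098/7 = 99136/7.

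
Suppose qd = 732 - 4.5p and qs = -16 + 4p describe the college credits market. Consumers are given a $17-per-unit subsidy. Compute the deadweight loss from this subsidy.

Deadweight loss = $306

Pre-subsidy: 732 - 4.5p = -16 + 4p gives p* = 88, q* = 336.
With the rebate, buyers effectively pay pb = ps − 17, where ps is the price sellers receive.
Demand in terms of ps becomes qd = 732 − 4.5(ps − 17) = 808.5 - 4.5ps. Setting this equal to supply: 808.5 - 4.5ps = -16 + 4ps, so ps = 97.
Buyers pay pb = 97 − 17 = 80; q' = -16 + 4·97 = 372.
The subsidy expands output by 372 − 336 = 36 past the efficient level; on those units the gap between marginal cost and willingness to pay runs from 0 up to 17.
DWL = ½ × 17 × 36 = 306.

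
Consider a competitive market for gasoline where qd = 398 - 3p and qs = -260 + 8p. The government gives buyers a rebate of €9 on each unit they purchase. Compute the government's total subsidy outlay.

Government cost = 23580/11

Pre-subsidy: 398 - 3p = -260 + 8p gives p* = 658/11, q* = 2404/11.
With the rebate, buyers effectively pay pb = ps − 9, where ps is the price sellers receive.
Demand in terms of ps becomes qd = 398 − 3(ps − 9) = 425 - 3ps. Setting this equal to supply: 425 - 3ps = -260 + 8ps, so ps = 685/11.
Buyers pay pb = 685/11 − 9 = 586/11; q' = -260 + 8·(685/11) = 2620/11.
Government outlay = subsidy × quantity = 9 × 2620/11 = 23580/11.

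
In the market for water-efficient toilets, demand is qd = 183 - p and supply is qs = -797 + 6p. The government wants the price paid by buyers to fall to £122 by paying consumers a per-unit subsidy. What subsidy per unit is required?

Required subsidy s = £21 per unit

At a buyer price of 122, quantity demanded is 183 − 1·122 = 61.
Sellers supply 61 only when they receive ps with -797 + 6·ps = 61, i.e. ps = 143.
s = ps − pb = 143 − 122 = 21.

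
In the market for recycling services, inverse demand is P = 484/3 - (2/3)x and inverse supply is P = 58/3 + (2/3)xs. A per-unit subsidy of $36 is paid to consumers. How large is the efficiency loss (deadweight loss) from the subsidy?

Pre-subsidy: 484/3 - (2/3)x = 58/3 + (2/3)x gives x* = 106.5 and P* = 271/3.
With the rebate, buyers effectively pay Pb = Ps − 36, where Ps is the price sellers receive.
On the curves, Pb = 484/3 - (2/3)x and Ps = 58/3 + (2/3)x; the wedge Ps − Pb = 36 gives 58/3 + (2/3)x − (484/3 - (2/3)x) = 36, so x' = 133.5.
Then Pb = 484/3 − (2/3)·133.5 = 217/3 and Ps = 58/3 + (2/3)·133.5 = 325/3.
The subsidy expands output by 133.5 − 106.5 = 27 past the efficient level; on those units the gap between marginal cost and willingness to pay runs from 0 up to 36.
DWL = ½ × 36 × 27 = 486.

Deadweight loss = $486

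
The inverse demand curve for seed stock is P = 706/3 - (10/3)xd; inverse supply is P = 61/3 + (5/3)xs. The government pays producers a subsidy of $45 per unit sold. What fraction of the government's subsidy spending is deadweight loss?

DWL / government spending = 9/104

Pre-subsidy: 706/3 - (10/3)x = 61/3 + (5/3)x gives x* = 43 and P* = 92.
With the subsidy, sellers receive Ps = Pb + 45 for each unit, where Pb is the price buyers pay.
On the curves, Pb = 706/3 - (10/3)x and Ps = 61/3 + (5/3)x; the wedge Ps − Pb = 45 gives 61/3 + (5/3)x − (706/3 - (10/3)x) = 45, so x' = 52.
Then Pb = 706/3 − (10/3)·52 = 62 and Ps = 61/3 + (5/3)·52 = 107.
ΔCS = ½(43 + 52)(92 − 62) = 1425; ΔPS = ½(43 + 52)(107 − 92) = 712.5.
Government spending = 45 × 52 = 2340.
DWL = ½ × 45 × (52 − 43) = 202.5; fraction = 202.5 / 2340 = 9/104.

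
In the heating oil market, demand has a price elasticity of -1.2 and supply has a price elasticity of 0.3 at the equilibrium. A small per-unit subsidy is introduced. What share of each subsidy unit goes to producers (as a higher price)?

Producer share = 0.8

For a small subsidy around the equilibrium, the benefit split depends on the relative slopes, which at a point are proportional to the elasticities.
Buyer share = εs/(εs + |εd|) = 0.3/(0.3 + 1.2) = 0.2; seller share = |εd|/(εs + |εd|) = 0.8.
So producers capture 0.8 of the subsidy.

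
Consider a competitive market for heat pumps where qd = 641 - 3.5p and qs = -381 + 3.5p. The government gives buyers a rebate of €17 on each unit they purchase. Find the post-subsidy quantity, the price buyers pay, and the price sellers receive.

q' = 159.75; buyers pay €137.5; sellers receive €154.5

Pre-subsidy: 641 - 3.5p = -381 + 3.5p gives p* = 146, q* = 130.
With the rebate, buyers effectively pay pb = ps − 17, where ps is the price sellers receive.
Demand in terms of ps becomes qd = 641 − 3.5(ps − 17) = 700.5 - 3.5ps. Setting this equal to supply: 700.5 - 3.5ps = -381 + 3.5ps, so ps = 154.5.
Buyers pay pb = 154.5 − 17 = 137.5; q' = -381 + 3.5·154.5 = 159.75.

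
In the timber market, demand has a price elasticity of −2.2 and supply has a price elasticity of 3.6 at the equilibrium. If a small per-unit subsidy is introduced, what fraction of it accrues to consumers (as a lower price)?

For a small subsidy around the equilibrium, the benefit split depends on the relative slopes, which at a point are proportional to the elasticities.
Buyer share = εs/(εs + |εd|) = 3.6/(3.6 + 2.2) = 18/29; seller share = |εd|/(εs + |εd|) = 11/29.

Consumer share = 18/29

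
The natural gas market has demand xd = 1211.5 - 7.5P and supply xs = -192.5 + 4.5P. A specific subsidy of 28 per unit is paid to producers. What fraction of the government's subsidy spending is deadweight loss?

DWL / government spending = 315/3302

Pre-subsidy: 1211.5 - 7.5P = -192.5 + 4.5P gives P* = 117, x* = 334.
With the subsidy, sellers receive Ps = Pb + 28 for each unit, where Pb is the price buyers pay.
Supply in terms of Pb becomes xs = -192.5 + 4.5(Pb + 28) = -66.5 + 4.5Pb. Setting this equal to demand: 1211.5 - 7.5Pb = -66.5 + 4.5Pb, so Pb = 106.5.
Sellers receive Ps = 106.5 + 28 = 134.5; x' = 1211.5 − 7.5·106.5 = 412.75.
ΔCS = ½(334 + 412.75)(117 − 106.5) = 3920.4375; ΔPS = ½(334 + 412.75)(134.5 − 117) = 6534.0625.
Government spending = 28 × 412.75 = 11557.
DWL = ½ × 28 × (412.75 − 334) = 1102.5; fraction = 1102.5 / 11557 = 315/3302.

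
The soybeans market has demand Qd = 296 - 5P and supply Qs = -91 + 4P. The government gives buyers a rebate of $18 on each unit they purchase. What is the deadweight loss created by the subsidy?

Pre-subsidy: 296 - 5P = -91 + 4P gives P* = 43, Q* = 81.
With the rebate, buyers effectively pay Pb = Ps − 18, where Ps is the price sellers receive.
Demand in terms of Ps becomes Qd = 296 − 5(Ps − 18) = 386 - 5Ps. Setting this equal to supply: 386 - 5Ps = -91 + 4Ps, so Ps = 53.
Buyers pay Pb = 53 − 18 = 35; Q' = -91 + 4·53 = 121.
The subsidy expands output by 121 − 81 = 40 past the efficient level; on those units the gap between marginal cost and willingness to pay runs from 0 up to 18.
DWL = ½ × 18 × 40 = 360.

Deadweight loss = $360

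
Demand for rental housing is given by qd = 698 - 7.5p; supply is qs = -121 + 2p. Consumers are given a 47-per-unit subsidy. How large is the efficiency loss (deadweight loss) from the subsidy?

Deadweight loss = 33135/19

Pre-subsidy: 698 - 7.5p = -121 + 2p gives p* = 1638/19, q* = 977/19.
With the rebate, buyers effectively pay pb = ps − 47, where ps is the price sellers receive.
Demand in terms of ps becomes qd = 698 − 7.5(ps − 47) = 1050.5 - 7.5ps. Setting this equal to supply: 1050.5 - 7.5ps = -121 + 2ps, so ps = 2343/19.
Buyers pay pb = 2343/19 − 47 = 1450/19; q' = -121 + 2·(2343/19) = 2387/19.
The subsidy expands output by 2387/19 − 977/19 = 1410/19 past the efficient level; on those units the gap between marginal cost and willingness to pay runs from 0 up to 47.
DWL = ½ × 47 × 1410/19 = 33135/19.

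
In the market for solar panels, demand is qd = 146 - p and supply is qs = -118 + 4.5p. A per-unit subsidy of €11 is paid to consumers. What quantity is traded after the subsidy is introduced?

Pre-subsidy: 146 - p = -118 + 4.5p gives p* = 48, q* = 98.
With the rebate, buyers effectively pay pb = ps − 11, where ps is the price sellers receive.
Demand in terms of ps becomes qd = 146 − 1(ps − 11) = 157 - ps. Setting this equal to supply: 157 - ps = -118 + 4.5ps, so ps = 50.
Buyers pay pb = 50 − 11 = 39; q' = -118 + 4.5·50 = 107.

q' = 107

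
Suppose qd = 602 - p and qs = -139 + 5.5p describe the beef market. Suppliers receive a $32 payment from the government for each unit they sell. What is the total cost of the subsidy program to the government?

Government cost = 214272/13

Pre-subsidy: 602 - p = -139 + 5.5p gives p* = 114, q* = 488.
With the subsidy, sellers receive ps = pb + 32 for each unit, where pb is the price buyers pay.
Supply in terms of pb becomes qs = -139 + 5.5(pb + 32) = 37 + 5.5pb. Setting this equal to demand: 602 - pb = 37 + 5.5pb, so pb = 1130/13.
Sellers receive ps = 1130/13 + 32 = 1546/13; q' = 602 − 1·(1130/13) = 6696/13.
Government outlay = subsidy × quantity = 32 × 6696/13 = 214272/13.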